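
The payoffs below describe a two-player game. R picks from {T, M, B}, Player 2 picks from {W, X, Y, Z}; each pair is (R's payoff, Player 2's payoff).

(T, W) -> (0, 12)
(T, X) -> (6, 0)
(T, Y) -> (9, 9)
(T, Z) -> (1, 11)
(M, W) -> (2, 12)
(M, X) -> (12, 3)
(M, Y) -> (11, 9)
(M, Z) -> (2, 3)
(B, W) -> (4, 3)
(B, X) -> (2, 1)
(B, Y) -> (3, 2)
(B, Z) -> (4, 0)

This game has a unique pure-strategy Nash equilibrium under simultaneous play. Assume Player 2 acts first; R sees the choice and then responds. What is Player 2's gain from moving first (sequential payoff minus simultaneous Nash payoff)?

6

Solve by backward induction (Player 2 leads).
- W: BR = B, leader payoff 3.
- X: BR = M, leader payoff 3.
- Y: BR = M, leader payoff 9.
- Z: BR = B, leader payoff 0.
Player 2's induced payoffs are 3, 3, 9, 0, so Player 2 commits to Y. Subgame-perfect outcome: (M, Y) with payoffs (11, 9).
Now find the simultaneous Nash equilibrium.
R's best replies: W→B; X→M; Y→M; Z→B.
Player 2's best replies: T→W; M→W; B→W.
Only (B, W) has each player best-responding; Nash payoffs (4, 3).
Player 2's commitment gain: 9 − 3 = 6.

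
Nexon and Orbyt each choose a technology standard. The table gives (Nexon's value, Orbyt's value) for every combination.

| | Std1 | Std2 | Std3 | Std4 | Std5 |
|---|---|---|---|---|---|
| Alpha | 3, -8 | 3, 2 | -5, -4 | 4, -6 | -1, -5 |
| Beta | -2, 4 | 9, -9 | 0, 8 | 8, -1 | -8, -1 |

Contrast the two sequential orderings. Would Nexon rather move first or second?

first

If Nexon leads: Orbyt's best replies are Alpha→Std2, Beta→Std3; Nexon's induced payoffs 3, 0; outcome (Alpha, Std2), payoffs (3, 2).
If Orbyt leads: Nexon's best replies are Std1→Alpha, Std2→Beta, Std3→Beta, Std4→Beta, Std5→Alpha; Orbyt's induced payoffs -8, -9, 8, -1, -5; outcome (Beta, Std3), payoffs (0, 8).
Nexon gets 3 moving first and 0 moving second, so Nexon prefers to move first.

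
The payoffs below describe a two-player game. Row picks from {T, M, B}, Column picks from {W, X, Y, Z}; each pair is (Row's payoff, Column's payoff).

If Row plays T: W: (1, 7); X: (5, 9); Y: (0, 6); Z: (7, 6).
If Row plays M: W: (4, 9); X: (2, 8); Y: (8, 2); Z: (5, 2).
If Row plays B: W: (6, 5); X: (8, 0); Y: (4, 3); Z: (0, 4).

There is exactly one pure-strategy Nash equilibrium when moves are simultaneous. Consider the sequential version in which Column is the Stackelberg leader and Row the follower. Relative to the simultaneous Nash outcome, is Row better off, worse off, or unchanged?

better off

Backward induction with Column moving first.
- W → Row plays B (best of 1, 4, 6); Column gets 5.
- X → Row plays B (best of 5, 2, 8); Column gets 0.
- Y → Row plays M (best of 0, 8, 4); Column gets 2.
- Z → Row plays T (best of 7, 5, 0); Column gets 6.
Maximizing over 5, 0, 2, 6, Column chooses Z. Subgame-perfect outcome: (T, Z) with payoffs (7, 6).
For the simultaneous game, intersect best replies.
Row's best replies: W→B; X→B; Y→M; Z→T.
Column's best replies: T→X; M→W; B→W.
Only (B, W) has each player best-responding; Nash payoffs (6, 5).
Row earns 7 sequentially versus 6 at the Nash outcome: better off.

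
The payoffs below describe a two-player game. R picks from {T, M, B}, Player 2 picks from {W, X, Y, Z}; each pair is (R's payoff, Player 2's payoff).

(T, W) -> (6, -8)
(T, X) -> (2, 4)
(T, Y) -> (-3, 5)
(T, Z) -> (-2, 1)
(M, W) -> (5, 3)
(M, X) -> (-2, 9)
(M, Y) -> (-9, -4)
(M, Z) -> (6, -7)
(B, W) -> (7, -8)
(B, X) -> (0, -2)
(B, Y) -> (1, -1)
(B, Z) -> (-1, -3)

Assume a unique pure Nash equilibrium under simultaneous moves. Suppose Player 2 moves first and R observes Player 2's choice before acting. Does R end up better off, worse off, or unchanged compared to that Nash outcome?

better off

Work backward from R's decision.
- W: BR = B, leader payoff -8.
- X: BR = T, leader payoff 4.
- Y: BR = B, leader payoff -1.
- Z: BR = M, leader payoff -7.
Player 2's induced payoffs are -8, 4, -1, -7, so Player 2 commits to X. Subgame-perfect outcome: (T, X) with payoffs (2, 4).
Now find the simultaneous Nash equilibrium.
R's best replies: W→B; X→T; Y→B; Z→M.
Player 2's best replies: T→Y; M→X; B→Y.
Only (B, Y) has each player best-responding; Nash payoffs (1, -1).
R earns 2 sequentially versus 1 at the Nash outcome: better off.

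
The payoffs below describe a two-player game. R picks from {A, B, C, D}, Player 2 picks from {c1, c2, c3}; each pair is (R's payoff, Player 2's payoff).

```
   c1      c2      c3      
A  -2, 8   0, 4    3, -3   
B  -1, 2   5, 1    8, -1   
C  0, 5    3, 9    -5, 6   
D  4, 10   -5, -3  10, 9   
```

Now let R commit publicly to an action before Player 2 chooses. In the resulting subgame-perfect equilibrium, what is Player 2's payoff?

10

Player 2 best-responds to each possible R move:
- A: BR = c1, leader payoff -2.
- B: BR = c1, leader payoff -1.
- C: BR = c2, leader payoff 3.
- D: BR = c1, leader payoff 4.
Among -2, -1, 3, 4, the best is 4 at D. Subgame-perfect outcome: (D, c1) with payoffs (4, 10).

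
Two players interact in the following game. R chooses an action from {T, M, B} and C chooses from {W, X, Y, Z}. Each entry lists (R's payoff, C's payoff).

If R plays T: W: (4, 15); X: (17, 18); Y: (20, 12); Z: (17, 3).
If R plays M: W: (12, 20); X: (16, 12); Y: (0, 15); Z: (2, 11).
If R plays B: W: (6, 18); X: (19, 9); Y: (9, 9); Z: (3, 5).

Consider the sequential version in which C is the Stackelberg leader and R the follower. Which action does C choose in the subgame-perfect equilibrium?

W

Work backward from R's decision.
- W: R compares 4, 12, 6 and picks M; C would get 20.
- X: R compares 17, 16, 19 and picks B; C would get 9.
- Y: R compares 20, 0, 9 and picks T; C would get 12.
- Z: R compares 17, 2, 3 and picks T; C would get 3.
C's induced payoffs are 20, 9, 12, 3, so C commits to W. Subgame-perfect outcome: (M, W) with payoffs (12, 20).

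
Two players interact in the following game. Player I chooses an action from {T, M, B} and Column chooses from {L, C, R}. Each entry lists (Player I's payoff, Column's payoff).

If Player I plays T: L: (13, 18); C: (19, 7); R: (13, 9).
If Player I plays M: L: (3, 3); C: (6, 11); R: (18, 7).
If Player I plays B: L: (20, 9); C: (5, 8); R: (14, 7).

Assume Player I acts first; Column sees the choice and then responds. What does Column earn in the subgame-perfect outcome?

Backward induction with Player I moving first.
- T → Column plays L (best of 18, 7, 9); Player I gets 13.
- M → Column plays C (best of 3, 11, 7); Player I gets 6.
- B → Column plays L (best of 9, 8, 7); Player I gets 20.
Among 13, 6, 20, the best is 20 at B. Subgame-perfect outcome: (B, L) with payoffs (20, 9).

9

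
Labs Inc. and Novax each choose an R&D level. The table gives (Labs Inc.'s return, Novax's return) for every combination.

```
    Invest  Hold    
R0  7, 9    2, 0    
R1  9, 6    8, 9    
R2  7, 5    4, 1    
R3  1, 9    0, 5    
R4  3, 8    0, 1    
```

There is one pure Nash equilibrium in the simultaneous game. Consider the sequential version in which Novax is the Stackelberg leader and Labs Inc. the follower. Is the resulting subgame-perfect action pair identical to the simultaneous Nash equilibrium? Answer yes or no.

Solve by backward induction (Novax leads).
- Invest: Labs Inc. compares 7, 9, 7, 1, 3 and picks R1; Novax would get 6.
- Hold: Labs Inc. compares 2, 8, 4, 0, 0 and picks R1; Novax would get 9.
Maximizing over 6, 9, Novax chooses Hold. Subgame-perfect outcome: (R1, Hold) with payoffs (8, 9).
Now find the simultaneous Nash equilibrium.
Labs Inc.'s best replies: Invest→R1; Hold→R1.
Novax's best replies: R0→Invest; R1→Hold; R2→Invest; R3→Invest; R4→Invest.
Only (R1, Hold) has each player best-responding; Nash payoffs (8, 9).
Sequential outcome (R1, Hold) coincides with the Nash profile (R1, Hold).

yes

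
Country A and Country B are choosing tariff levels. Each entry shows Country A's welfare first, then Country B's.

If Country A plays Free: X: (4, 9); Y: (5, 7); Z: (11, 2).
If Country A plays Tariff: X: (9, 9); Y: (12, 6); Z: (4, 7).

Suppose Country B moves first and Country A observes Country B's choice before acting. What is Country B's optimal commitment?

X

Work backward from Country A's decision.
- X → Country A plays Tariff (best of 4, 9); Country B gets 9.
- Y → Country A plays Tariff (best of 5, 12); Country B gets 6.
- Z → Country A plays Free (best of 11, 4); Country B gets 2.
Country B's induced payoffs are 9, 6, 2, so Country B commits to X. Subgame-perfect outcome: (Tariff, X) with payoffs (9, 9).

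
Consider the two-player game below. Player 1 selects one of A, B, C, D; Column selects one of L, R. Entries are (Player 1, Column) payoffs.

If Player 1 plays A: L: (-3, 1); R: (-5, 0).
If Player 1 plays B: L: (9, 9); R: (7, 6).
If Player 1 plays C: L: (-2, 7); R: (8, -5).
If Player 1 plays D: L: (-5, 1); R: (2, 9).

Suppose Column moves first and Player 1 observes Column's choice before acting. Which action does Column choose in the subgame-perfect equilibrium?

Solve by backward induction (Column leads).
- L → Player 1 plays B (best of -3, 9, -2, -5); Column gets 9.
- R → Player 1 plays C (best of -5, 7, 8, 2); Column gets -5.
Column's induced payoffs are 9, -5, so Column commits to L. Subgame-perfect outcome: (B, L) with payoffs (9, 9).

L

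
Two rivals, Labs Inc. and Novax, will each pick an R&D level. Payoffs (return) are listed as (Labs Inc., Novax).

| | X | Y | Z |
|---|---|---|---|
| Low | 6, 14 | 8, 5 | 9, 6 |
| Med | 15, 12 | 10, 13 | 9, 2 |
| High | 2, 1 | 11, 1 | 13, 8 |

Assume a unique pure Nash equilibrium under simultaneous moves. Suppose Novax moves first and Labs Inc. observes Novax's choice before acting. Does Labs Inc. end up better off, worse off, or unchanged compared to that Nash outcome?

Work backward from Labs Inc.'s decision.
- X: BR = Med, leader payoff 12.
- Y: BR = High, leader payoff 1.
- Z: BR = High, leader payoff 8.
Novax's induced payoffs are 12, 1, 8, so Novax commits to X. Subgame-perfect outcome: (Med, X) with payoffs (15, 12).
Under simultaneous play:
Labs Inc.'s best replies: X→Med; Y→High; Z→High.
Novax's best replies: Low→X; Med→Y; High→Z.
Only (High, Z) has each player best-responding; Nash payoffs (13, 8).
Labs Inc. earns 15 sequentially versus 13 at the Nash outcome: better off.

better off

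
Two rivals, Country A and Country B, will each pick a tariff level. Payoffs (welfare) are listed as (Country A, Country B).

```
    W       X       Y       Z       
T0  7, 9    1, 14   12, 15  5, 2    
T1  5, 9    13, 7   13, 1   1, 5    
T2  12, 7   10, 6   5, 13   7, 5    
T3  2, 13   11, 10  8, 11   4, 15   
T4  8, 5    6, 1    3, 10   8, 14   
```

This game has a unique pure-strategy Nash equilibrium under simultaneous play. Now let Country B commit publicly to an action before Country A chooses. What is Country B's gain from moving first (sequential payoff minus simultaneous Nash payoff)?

0

Solve by backward induction (Country B leads).
- W: BR = T2, leader payoff 7.
- X: BR = T1, leader payoff 7.
- Y: BR = T1, leader payoff 1.
- Z: BR = T4, leader payoff 14.
Among 7, 7, 1, 14, the best is 14 at Z. Subgame-perfect outcome: (T4, Z) with payoffs (8, 14).
For the simultaneous game, intersect best replies.
Country A's best replies: W→T2; X→T1; Y→T1; Z→T4.
Country B's best replies: T0→Y; T1→W; T2→Y; T3→Z; T4→Z.
The unique mutual best reply is (T4, Z), giving (8, 14).
Country B's commitment gain: 14 − 14 = 0.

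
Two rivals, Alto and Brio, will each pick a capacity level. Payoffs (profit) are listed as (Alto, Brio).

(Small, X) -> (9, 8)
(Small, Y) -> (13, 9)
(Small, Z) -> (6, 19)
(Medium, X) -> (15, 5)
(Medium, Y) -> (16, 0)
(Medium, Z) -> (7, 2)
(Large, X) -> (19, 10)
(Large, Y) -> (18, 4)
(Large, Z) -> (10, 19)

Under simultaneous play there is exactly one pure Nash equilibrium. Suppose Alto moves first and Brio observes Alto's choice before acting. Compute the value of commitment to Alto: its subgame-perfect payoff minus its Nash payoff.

5

Backward induction with Alto moving first.
- Small: BR = Z, leader payoff 6.
- Medium: BR = X, leader payoff 15.
- Large: BR = Z, leader payoff 10.
Among 6, 15, 10, the best is 15 at Medium. Subgame-perfect outcome: (Medium, X) with payoffs (15, 5).
Under simultaneous play:
Alto's best replies: X→Large; Y→Large; Z→Large.
Brio's best replies: Small→Z; Medium→X; Large→Z.
The unique mutual best reply is (Large, Z), giving (10, 19).
Alto's commitment gain: 15 − 10 = 5.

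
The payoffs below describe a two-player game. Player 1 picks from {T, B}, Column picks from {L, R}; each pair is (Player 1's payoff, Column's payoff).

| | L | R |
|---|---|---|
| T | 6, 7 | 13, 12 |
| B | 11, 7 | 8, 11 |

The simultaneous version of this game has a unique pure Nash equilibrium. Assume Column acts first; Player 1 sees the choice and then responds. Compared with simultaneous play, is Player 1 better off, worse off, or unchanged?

unchanged

Player 1 best-responds to each possible Column move:
- L: BR = B, leader payoff 7.
- R: BR = T, leader payoff 12.
Among 7, 12, the best is 12 at R. Subgame-perfect outcome: (T, R) with payoffs (13, 12).
Under simultaneous play:
Player 1's best replies: L→B; R→T.
Column's best replies: T→R; B→R.
The unique mutual best reply is (T, R), giving (13, 12).
Player 1 earns 13 sequentially versus 13 at the Nash outcome: unchanged.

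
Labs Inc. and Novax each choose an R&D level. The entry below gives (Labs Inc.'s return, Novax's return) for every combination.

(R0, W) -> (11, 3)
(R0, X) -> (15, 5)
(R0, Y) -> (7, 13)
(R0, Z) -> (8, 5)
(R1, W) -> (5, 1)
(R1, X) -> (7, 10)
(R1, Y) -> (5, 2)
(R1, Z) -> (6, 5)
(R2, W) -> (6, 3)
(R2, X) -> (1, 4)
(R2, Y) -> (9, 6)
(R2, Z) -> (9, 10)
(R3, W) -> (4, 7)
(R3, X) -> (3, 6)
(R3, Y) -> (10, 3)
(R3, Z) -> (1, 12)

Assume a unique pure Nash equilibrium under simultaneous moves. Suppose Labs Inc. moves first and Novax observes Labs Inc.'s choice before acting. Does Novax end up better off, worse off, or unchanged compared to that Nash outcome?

unchanged

Solve by backward induction (Labs Inc. leads).
- R0 → Novax plays Y (best of 3, 5, 13, 5); Labs Inc. gets 7.
- R1 → Novax plays X (best of 1, 10, 2, 5); Labs Inc. gets 7.
- R2 → Novax plays Z (best of 3, 4, 6, 10); Labs Inc. gets 9.
- R3 → Novax plays Z (best of 7, 6, 3, 12); Labs Inc. gets 1.
Maximizing over 7, 7, 9, 1, Labs Inc. chooses R2. Subgame-perfect outcome: (R2, Z) with payoffs (9, 10).
Now find the simultaneous Nash equilibrium.
Labs Inc.'s best replies: W→R0; X→R0; Y→R3; Z→R2.
Novax's best replies: R0→Y; R1→X; R2→Z; R3→Z.
Only (R2, Z) has each player best-responding; Nash payoffs (9, 10).
Novax earns 10 sequentially versus 10 at the Nash outcome: unchanged.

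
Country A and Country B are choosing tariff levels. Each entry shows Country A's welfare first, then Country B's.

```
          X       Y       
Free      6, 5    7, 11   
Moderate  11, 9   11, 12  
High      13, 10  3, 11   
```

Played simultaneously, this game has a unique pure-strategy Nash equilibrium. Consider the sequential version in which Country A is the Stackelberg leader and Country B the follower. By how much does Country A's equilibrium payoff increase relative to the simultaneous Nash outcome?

0

Country B best-responds to each possible Country A move:
- Free: Country B compares 5, 11 and picks Y; Country A would get 7.
- Moderate: Country B compares 9, 12 and picks Y; Country A would get 11.
- High: Country B compares 10, 11 and picks Y; Country A would get 3.
Country A's induced payoffs are 7, 11, 3, so Country A commits to Moderate. Subgame-perfect outcome: (Moderate, Y) with payoffs (11, 12).
Under simultaneous play:
Country A's best replies: X→High; Y→Moderate.
Country B's best replies: Free→Y; Moderate→Y; High→Y.
The unique mutual best reply is (Moderate, Y), giving (11, 12).
Country A's commitment gain: 11 − 11 = 0.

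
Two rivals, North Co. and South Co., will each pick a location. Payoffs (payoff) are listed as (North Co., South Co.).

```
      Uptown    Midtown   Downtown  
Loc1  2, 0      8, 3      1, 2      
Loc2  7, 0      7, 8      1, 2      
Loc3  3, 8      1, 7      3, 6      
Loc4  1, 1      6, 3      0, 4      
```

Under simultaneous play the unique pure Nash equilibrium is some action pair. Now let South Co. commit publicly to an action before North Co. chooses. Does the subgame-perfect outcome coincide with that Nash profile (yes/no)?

Solve by backward induction (South Co. leads).
- Uptown: BR = Loc2, leader payoff 0.
- Midtown: BR = Loc1, leader payoff 3.
- Downtown: BR = Loc3, leader payoff 6.
South Co.'s induced payoffs are 0, 3, 6, so South Co. commits to Downtown. Subgame-perfect outcome: (Loc3, Downtown) with payoffs (3, 6).
Now find the simultaneous Nash equilibrium.
North Co.'s best replies: Uptown→Loc2; Midtown→Loc1; Downtown→Loc3.
South Co.'s best replies: Loc1→Midtown; Loc2→Midtown; Loc3→Uptown; Loc4→Downtown.
The unique mutual best reply is (Loc1, Midtown), giving (8, 3).
Sequential outcome (Loc3, Downtown) differs from the Nash profile (Loc1, Midtown).

no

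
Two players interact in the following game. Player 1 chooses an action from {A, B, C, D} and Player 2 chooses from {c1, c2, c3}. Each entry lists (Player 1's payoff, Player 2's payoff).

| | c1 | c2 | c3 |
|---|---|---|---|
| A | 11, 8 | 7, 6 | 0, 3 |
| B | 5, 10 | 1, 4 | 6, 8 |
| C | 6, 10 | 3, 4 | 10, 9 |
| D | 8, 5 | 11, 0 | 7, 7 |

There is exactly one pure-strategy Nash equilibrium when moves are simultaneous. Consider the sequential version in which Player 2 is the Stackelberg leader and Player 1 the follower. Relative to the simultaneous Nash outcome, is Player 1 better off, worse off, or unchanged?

Backward induction with Player 2 moving first.
- c1: Player 1 compares 11, 5, 6, 8 and picks A; Player 2 would get 8.
- c2: Player 1 compares 7, 1, 3, 11 and picks D; Player 2 would get 0.
- c3: Player 1 compares 0, 6, 10, 7 and picks C; Player 2 would get 9.
Among 8, 0, 9, the best is 9 at c3. Subgame-perfect outcome: (C, c3) with payoffs (10, 9).
For the simultaneous game, intersect best replies.
Player 1's best replies: c1→A; c2→D; c3→C.
Player 2's best replies: A→c1; B→c1; C→c1; D→c3.
Only (A, c1) has each player best-responding; Nash payoffs (11, 8).
Player 1 earns 10 sequentially versus 11 at the Nash outcome: worse off.

worse off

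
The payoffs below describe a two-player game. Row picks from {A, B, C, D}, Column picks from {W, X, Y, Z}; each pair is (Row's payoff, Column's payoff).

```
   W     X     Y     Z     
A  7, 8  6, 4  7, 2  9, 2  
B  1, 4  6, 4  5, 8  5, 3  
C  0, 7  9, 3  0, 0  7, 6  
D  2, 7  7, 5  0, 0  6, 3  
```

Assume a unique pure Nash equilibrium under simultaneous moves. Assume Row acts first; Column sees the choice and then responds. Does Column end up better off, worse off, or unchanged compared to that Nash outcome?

unchanged

Solve by backward induction (Row leads).
- A → Column plays W (best of 8, 4, 2, 2); Row gets 7.
- B → Column plays Y (best of 4, 4, 8, 3); Row gets 5.
- C → Column plays W (best of 7, 3, 0, 6); Row gets 0.
- D → Column plays W (best of 7, 5, 0, 3); Row gets 2.
Row's induced payoffs are 7, 5, 0, 2, so Row commits to A. Subgame-perfect outcome: (A, W) with payoffs (7, 8).
Now find the simultaneous Nash equilibrium.
Row's best replies: W→A; X→C; Y→A; Z→A.
Column's best replies: A→W; B→Y; C→W; D→W.
Only (A, W) has each player best-responding; Nash payoffs (7, 8).
Column earns 8 sequentially versus 8 at the Nash outcome: unchanged.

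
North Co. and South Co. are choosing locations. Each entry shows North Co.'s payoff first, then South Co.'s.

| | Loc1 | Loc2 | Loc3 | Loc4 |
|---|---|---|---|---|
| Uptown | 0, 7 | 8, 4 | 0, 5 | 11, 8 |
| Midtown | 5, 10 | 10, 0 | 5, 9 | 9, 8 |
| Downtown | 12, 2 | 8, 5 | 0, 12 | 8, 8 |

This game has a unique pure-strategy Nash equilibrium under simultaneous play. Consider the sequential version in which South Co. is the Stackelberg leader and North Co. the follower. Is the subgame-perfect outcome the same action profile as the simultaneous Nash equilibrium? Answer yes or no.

Work backward from North Co.'s decision.
- Loc1 → North Co. plays Downtown (best of 0, 5, 12); South Co. gets 2.
- Loc2 → North Co. plays Midtown (best of 8, 10, 8); South Co. gets 0.
- Loc3 → North Co. plays Midtown (best of 0, 5, 0); South Co. gets 9.
- Loc4 → North Co. plays Uptown (best of 11, 9, 8); South Co. gets 8.
Among 2, 0, 9, 8, the best is 9 at Loc3. Subgame-perfect outcome: (Midtown, Loc3) with payoffs (5, 9).
Under simultaneous play:
North Co.'s best replies: Loc1→Downtown; Loc2→Midtown; Loc3→Midtown; Loc4→Uptown.
South Co.'s best replies: Uptown→Loc4; Midtown→Loc1; Downtown→Loc3.
Only (Uptown, Loc4) has each player best-responding; Nash payoffs (11, 8).
Sequential outcome (Midtown, Loc3) differs from the Nash profile (Uptown, Loc4).

no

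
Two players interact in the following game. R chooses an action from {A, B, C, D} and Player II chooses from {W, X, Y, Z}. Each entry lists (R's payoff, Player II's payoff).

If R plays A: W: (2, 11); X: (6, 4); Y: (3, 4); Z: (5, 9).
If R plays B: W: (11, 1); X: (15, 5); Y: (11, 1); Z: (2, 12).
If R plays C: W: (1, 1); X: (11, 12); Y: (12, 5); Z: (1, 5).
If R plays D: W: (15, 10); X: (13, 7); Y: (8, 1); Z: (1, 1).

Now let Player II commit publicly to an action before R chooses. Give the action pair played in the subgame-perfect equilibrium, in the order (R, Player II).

Backward induction with Player II moving first.
- W → R plays D (best of 2, 11, 1, 15); Player II gets 10.
- X → R plays B (best of 6, 15, 11, 13); Player II gets 5.
- Y → R plays C (best of 3, 11, 12, 8); Player II gets 5.
- Z → R plays A (best of 5, 2, 1, 1); Player II gets 9.
Player II's induced payoffs are 10, 5, 5, 9, so Player II commits to W. Subgame-perfect outcome: (D, W) with payoffs (15, 10).

(D, W)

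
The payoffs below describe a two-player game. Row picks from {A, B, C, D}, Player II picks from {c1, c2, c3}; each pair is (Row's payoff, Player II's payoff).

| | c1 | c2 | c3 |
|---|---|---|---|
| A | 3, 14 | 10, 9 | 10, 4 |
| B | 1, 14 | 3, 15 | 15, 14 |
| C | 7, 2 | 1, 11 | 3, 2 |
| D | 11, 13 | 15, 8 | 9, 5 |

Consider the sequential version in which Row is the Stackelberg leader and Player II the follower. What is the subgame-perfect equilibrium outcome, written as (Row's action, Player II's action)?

Player II best-responds to each possible Row move:
- A: BR = c1, leader payoff 3.
- B: BR = c2, leader payoff 3.
- C: BR = c2, leader payoff 1.
- D: BR = c1, leader payoff 11.
Row's induced payoffs are 3, 3, 1, 11, so Row commits to D. Subgame-perfect outcome: (D, c1) with payoffs (11, 13).

(D, c1)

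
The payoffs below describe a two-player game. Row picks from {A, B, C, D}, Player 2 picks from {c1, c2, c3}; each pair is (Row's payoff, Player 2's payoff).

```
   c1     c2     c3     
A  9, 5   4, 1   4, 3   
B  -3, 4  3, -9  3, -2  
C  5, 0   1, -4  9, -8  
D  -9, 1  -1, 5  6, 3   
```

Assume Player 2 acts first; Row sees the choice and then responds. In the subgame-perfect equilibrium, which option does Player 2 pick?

c1

Backward induction with Player 2 moving first.
- c1: Row compares 9, -3, 5, -9 and picks A; Player 2 would get 5.
- c2: Row compares 4, 3, 1, -1 and picks A; Player 2 would get 1.
- c3: Row compares 4, 3, 9, 6 and picks C; Player 2 would get -8.
Among 5, 1, -8, the best is 5 at c1. Subgame-perfect outcome: (A, c1) with payoffs (9, 5).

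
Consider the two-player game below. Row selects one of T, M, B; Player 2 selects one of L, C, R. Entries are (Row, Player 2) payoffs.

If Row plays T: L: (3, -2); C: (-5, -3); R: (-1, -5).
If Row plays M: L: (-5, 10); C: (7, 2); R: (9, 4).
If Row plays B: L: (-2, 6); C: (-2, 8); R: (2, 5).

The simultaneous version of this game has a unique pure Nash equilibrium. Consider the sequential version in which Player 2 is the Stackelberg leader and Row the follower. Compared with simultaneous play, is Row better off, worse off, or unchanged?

Backward induction with Player 2 moving first.
- L: Row compares 3, -5, -2 and picks T; Player 2 would get -2.
- C: Row compares -5, 7, -2 and picks M; Player 2 would get 2.
- R: Row compares -1, 9, 2 and picks M; Player 2 would get 4.
Among -2, 2, 4, the best is 4 at R. Subgame-perfect outcome: (M, R) with payoffs (9, 4).
Under simultaneous play:
Row's best replies: L→T; C→M; R→M.
Player 2's best replies: T→L; M→L; B→C.
The unique mutual best reply is (T, L), giving (3, -2).
Row earns 9 sequentially versus 3 at the Nash outcome: better off.

better off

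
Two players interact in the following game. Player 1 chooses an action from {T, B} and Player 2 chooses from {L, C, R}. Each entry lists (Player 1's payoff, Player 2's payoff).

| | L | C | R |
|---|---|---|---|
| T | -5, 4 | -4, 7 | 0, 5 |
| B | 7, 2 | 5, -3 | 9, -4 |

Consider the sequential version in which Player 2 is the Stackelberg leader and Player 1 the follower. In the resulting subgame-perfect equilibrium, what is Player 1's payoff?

Backward induction with Player 2 moving first.
- L: BR = B, leader payoff 2.
- C: BR = B, leader payoff -3.
- R: BR = B, leader payoff -4.
Player 2's induced payoffs are 2, -3, -4, so Player 2 commits to L. Subgame-perfect outcome: (B, L) with payoffs (7, 2).

7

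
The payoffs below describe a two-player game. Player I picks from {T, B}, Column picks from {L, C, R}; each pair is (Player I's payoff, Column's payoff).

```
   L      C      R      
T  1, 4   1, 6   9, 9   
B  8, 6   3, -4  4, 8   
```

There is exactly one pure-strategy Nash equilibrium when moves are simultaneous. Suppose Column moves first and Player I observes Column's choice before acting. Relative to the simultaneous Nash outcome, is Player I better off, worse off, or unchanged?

unchanged

Solve by backward induction (Column leads).
- L: BR = B, leader payoff 6.
- C: BR = B, leader payoff -4.
- R: BR = T, leader payoff 9.
Column's induced payoffs are 6, -4, 9, so Column commits to R. Subgame-perfect outcome: (T, R) with payoffs (9, 9).
Under simultaneous play:
Player I's best replies: L→B; C→B; R→T.
Column's best replies: T→R; B→R.
Only (T, R) has each player best-responding; Nash payoffs (9, 9).
Player I earns 9 sequentially versus 9 at the Nash outcome: unchanged.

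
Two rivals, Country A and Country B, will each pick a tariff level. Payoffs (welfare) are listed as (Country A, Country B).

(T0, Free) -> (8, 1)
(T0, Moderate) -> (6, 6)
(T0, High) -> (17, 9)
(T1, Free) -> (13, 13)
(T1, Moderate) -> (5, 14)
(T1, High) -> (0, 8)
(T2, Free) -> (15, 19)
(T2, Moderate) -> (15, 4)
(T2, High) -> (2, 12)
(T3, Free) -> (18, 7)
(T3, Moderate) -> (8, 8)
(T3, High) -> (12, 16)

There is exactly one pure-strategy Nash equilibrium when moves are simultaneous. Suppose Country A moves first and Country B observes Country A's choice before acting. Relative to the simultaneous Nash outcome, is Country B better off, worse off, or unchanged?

Backward induction with Country A moving first.
- T0: Country B compares 1, 6, 9 and picks High; Country A would get 17.
- T1: Country B compares 13, 14, 8 and picks Moderate; Country A would get 5.
- T2: Country B compares 19, 4, 12 and picks Free; Country A would get 15.
- T3: Country B compares 7, 8, 16 and picks High; Country A would get 12.
Maximizing over 17, 5, 15, 12, Country A chooses T0. Subgame-perfect outcome: (T0, High) with payoffs (17, 9).
Under simultaneous play:
Country A's best replies: Free→T3; Moderate→T2; High→T0.
Country B's best replies: T0→High; T1→Moderate; T2→Free; T3→High.
The unique mutual best reply is (T0, High), giving (17, 9).
Country B earns 9 sequentially versus 9 at the Nash outcome: unchanged.

unchanged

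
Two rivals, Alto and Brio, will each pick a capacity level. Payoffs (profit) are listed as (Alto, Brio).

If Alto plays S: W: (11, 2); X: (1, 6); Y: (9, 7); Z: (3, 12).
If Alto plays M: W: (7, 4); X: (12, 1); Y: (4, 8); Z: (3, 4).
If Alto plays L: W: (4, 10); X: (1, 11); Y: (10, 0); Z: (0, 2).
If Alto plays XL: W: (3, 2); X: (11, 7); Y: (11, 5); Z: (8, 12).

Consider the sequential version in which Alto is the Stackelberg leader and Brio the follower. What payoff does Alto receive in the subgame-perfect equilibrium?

Work backward from Brio's decision.
- S → Brio plays Z (best of 2, 6, 7, 12); Alto gets 3.
- M → Brio plays Y (best of 4, 1, 8, 4); Alto gets 4.
- L → Brio plays X (best of 10, 11, 0, 2); Alto gets 1.
- XL → Brio plays Z (best of 2, 7, 5, 12); Alto gets 8.
Among 3, 4, 1, 8, the best is 8 at XL. Subgame-perfect outcome: (XL, Z) with payoffs (8, 12).

8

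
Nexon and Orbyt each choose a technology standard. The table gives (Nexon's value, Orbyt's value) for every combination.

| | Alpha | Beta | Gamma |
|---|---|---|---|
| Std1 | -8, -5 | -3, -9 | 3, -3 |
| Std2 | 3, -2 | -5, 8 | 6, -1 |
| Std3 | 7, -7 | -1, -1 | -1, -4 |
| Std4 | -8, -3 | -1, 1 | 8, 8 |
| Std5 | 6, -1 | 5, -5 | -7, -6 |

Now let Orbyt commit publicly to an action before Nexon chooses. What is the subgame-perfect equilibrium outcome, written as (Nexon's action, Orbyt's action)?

Solve by backward induction (Orbyt leads).
- Alpha → Nexon plays Std3 (best of -8, 3, 7, -8, 6); Orbyt gets -7.
- Beta → Nexon plays Std5 (best of -3, -5, -1, -1, 5); Orbyt gets -5.
- Gamma → Nexon plays Std4 (best of 3, 6, -1, 8, -7); Orbyt gets 8.
Among -7, -5, 8, the best is 8 at Gamma. Subgame-perfect outcome: (Std4, Gamma) with payoffs (8, 8).

(Std4, Gamma)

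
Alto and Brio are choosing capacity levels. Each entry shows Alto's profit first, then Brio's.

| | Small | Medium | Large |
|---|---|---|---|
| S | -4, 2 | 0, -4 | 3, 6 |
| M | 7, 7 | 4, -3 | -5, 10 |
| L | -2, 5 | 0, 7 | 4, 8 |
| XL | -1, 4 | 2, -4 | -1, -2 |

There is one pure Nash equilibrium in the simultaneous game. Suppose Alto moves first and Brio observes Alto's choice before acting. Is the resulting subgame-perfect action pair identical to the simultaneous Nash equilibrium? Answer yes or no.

Brio best-responds to each possible Alto move:
- S: BR = Large, leader payoff 3.
- M: BR = Large, leader payoff -5.
- L: BR = Large, leader payoff 4.
- XL: BR = Small, leader payoff -1.
Alto's induced payoffs are 3, -5, 4, -1, so Alto commits to L. Subgame-perfect outcome: (L, Large) with payoffs (4, 8).
Now find the simultaneous Nash equilibrium.
Alto's best replies: Small→M; Medium→M; Large→L.
Brio's best replies: S→Large; M→Large; L→Large; XL→Small.
The unique mutual best reply is (L, Large), giving (4, 8).
Sequential outcome (L, Large) coincides with the Nash profile (L, Large).

yes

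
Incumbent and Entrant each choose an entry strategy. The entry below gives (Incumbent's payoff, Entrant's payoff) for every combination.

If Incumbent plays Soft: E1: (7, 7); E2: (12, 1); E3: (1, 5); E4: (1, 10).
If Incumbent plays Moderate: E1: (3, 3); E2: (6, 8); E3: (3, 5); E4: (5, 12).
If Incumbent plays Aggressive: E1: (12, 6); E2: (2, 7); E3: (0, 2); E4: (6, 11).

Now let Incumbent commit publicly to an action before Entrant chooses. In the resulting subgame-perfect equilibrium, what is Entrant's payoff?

Solve by backward induction (Incumbent leads).
- Soft → Entrant plays E4 (best of 7, 1, 5, 10); Incumbent gets 1.
- Moderate → Entrant plays E4 (best of 3, 8, 5, 12); Incumbent gets 5.
- Aggressive → Entrant plays E4 (best of 6, 7, 2, 11); Incumbent gets 6.
Maximizing over 1, 5, 6, Incumbent chooses Aggressive. Subgame-perfect outcome: (Aggressive, E4) with payoffs (6, 11).

11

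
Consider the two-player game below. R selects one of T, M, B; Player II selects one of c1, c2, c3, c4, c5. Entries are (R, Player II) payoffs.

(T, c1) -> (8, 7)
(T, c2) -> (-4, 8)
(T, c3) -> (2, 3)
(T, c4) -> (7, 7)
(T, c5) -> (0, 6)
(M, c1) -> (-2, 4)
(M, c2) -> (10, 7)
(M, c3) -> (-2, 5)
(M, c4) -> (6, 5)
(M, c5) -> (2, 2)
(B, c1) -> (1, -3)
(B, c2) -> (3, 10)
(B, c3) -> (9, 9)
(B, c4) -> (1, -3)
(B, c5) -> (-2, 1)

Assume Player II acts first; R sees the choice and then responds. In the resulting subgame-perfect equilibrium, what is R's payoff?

9

R best-responds to each possible Player II move:
- c1: BR = T, leader payoff 7.
- c2: BR = M, leader payoff 7.
- c3: BR = B, leader payoff 9.
- c4: BR = T, leader payoff 7.
- c5: BR = M, leader payoff 2.
Among 7, 7, 9, 7, 2, the best is 9 at c3. Subgame-perfect outcome: (B, c3) with payoffs (9, 9).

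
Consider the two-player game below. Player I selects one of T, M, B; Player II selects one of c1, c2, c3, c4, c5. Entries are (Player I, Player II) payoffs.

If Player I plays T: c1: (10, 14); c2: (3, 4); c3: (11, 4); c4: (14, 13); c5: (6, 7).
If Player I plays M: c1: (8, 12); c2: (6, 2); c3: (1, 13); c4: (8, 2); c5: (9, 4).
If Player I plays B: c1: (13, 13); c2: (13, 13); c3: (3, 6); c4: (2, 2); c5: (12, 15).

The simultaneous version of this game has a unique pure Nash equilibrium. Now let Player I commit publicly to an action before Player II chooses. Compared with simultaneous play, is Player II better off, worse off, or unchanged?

unchanged

Player II best-responds to each possible Player I move:
- T: Player II compares 14, 4, 4, 13, 7 and picks c1; Player I would get 10.
- M: Player II compares 12, 2, 13, 2, 4 and picks c3; Player I would get 1.
- B: Player II compares 13, 13, 6, 2, 15 and picks c5; Player I would get 12.
Player I's induced payoffs are 10, 1, 12, so Player I commits to B. Subgame-perfect outcome: (B, c5) with payoffs (12, 15).
For the simultaneous game, intersect best replies.
Player I's best replies: c1→B; c2→B; c3→T; c4→T; c5→B.
Player II's best replies: T→c1; M→c3; B→c5.
Only (B, c5) has each player best-responding; Nash payoffs (12, 15).
Player II earns 15 sequentially versus 15 at the Nash outcome: unchanged.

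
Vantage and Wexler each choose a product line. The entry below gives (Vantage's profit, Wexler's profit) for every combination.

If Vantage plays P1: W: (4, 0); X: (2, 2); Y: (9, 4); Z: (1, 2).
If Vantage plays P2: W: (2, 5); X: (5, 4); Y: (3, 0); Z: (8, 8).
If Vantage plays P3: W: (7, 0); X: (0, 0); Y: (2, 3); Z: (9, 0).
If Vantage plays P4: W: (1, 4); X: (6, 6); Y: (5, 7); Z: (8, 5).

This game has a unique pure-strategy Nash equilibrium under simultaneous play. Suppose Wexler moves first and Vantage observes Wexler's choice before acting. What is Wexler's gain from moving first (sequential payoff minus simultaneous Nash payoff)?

2

Vantage best-responds to each possible Wexler move:
- W: Vantage compares 4, 2, 7, 1 and picks P3; Wexler would get 0.
- X: Vantage compares 2, 5, 0, 6 and picks P4; Wexler would get 6.
- Y: Vantage compares 9, 3, 2, 5 and picks P1; Wexler would get 4.
- Z: Vantage compares 1, 8, 9, 8 and picks P3; Wexler would get 0.
Maximizing over 0, 6, 4, 0, Wexler chooses X. Subgame-perfect outcome: (P4, X) with payoffs (6, 6).
Under simultaneous play:
Vantage's best replies: W→P3; X→P4; Y→P1; Z→P3.
Wexler's best replies: P1→Y; P2→Z; P3→Y; P4→Y.
Only (P1, Y) has each player best-responding; Nash payoffs (9, 4).
Wexler's commitment gain: 6 − 4 = 2.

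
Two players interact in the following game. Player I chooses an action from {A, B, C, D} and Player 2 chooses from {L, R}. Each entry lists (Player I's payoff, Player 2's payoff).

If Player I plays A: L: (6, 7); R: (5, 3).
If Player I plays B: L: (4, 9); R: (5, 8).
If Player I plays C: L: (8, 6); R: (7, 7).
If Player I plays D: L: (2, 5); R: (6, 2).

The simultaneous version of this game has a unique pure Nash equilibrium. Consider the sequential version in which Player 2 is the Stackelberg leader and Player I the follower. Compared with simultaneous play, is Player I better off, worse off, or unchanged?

unchanged

Work backward from Player I's decision.
- L: BR = C, leader payoff 6.
- R: BR = C, leader payoff 7.
Among 6, 7, the best is 7 at R. Subgame-perfect outcome: (C, R) with payoffs (7, 7).
Under simultaneous play:
Player I's best replies: L→C; R→C.
Player 2's best replies: A→L; B→L; C→R; D→L.
Only (C, R) has each player best-responding; Nash payoffs (7, 7).
Player I earns 7 sequentially versus 7 at the Nash outcome: unchanged.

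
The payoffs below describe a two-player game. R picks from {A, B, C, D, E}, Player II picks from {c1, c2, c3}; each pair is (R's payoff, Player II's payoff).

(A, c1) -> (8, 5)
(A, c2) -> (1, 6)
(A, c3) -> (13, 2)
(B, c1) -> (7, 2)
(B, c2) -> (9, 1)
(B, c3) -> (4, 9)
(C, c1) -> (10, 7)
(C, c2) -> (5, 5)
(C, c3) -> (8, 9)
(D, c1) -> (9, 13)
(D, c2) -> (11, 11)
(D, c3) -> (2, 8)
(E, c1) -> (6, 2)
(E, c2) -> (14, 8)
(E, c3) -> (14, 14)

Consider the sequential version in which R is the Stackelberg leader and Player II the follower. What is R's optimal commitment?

Player II best-responds to each possible R move:
- A → Player II plays c2 (best of 5, 6, 2); R gets 1.
- B → Player II plays c3 (best of 2, 1, 9); R gets 4.
- C → Player II plays c3 (best of 7, 5, 9); R gets 8.
- D → Player II plays c1 (best of 13, 11, 8); R gets 9.
- E → Player II plays c3 (best of 2, 8, 14); R gets 14.
Maximizing over 1, 4, 8, 9, 14, R chooses E. Subgame-perfect outcome: (E, c3) with payoffs (14, 14).

E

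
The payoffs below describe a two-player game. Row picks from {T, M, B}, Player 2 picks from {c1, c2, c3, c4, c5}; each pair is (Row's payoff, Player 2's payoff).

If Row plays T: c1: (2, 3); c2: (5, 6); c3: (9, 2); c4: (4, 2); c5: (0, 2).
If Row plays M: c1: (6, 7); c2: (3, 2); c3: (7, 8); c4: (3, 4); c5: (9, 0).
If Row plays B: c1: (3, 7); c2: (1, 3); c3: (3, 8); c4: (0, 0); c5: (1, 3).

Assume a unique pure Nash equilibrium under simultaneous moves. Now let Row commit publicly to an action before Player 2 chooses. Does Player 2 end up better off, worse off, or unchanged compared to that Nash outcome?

better off

Solve by backward induction (Row leads).
- T → Player 2 plays c2 (best of 3, 6, 2, 2, 2); Row gets 5.
- M → Player 2 plays c3 (best of 7, 2, 8, 4, 0); Row gets 7.
- B → Player 2 plays c3 (best of 7, 3, 8, 0, 3); Row gets 3.
Among 5, 7, 3, the best is 7 at M. Subgame-perfect outcome: (M, c3) with payoffs (7, 8).
For the simultaneous game, intersect best replies.
Row's best replies: c1→M; c2→T; c3→T; c4→T; c5→M.
Player 2's best replies: T→c2; M→c3; B→c3.
Only (T, c2) has each player best-responding; Nash payoffs (5, 6).
Player 2 earns 8 sequentially versus 6 at the Nash outcome: better off.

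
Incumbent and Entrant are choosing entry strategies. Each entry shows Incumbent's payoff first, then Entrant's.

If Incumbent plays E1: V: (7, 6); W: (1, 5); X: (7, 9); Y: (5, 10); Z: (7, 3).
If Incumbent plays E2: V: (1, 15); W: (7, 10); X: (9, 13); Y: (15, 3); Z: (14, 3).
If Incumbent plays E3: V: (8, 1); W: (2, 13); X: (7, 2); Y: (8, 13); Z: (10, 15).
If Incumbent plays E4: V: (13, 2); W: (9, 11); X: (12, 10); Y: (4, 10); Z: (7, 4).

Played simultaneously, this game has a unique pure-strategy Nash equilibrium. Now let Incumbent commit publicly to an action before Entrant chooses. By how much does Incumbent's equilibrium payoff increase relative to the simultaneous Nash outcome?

Entrant best-responds to each possible Incumbent move:
- E1: BR = Y, leader payoff 5.
- E2: BR = V, leader payoff 1.
- E3: BR = Z, leader payoff 10.
- E4: BR = W, leader payoff 9.
Maximizing over 5, 1, 10, 9, Incumbent chooses E3. Subgame-perfect outcome: (E3, Z) with payoffs (10, 15).
Now find the simultaneous Nash equilibrium.
Incumbent's best replies: V→E4; W→E4; X→E4; Y→E2; Z→E2.
Entrant's best replies: E1→Y; E2→V; E3→Z; E4→W.
Only (E4, W) has each player best-responding; Nash payoffs (9, 11).
Incumbent's commitment gain: 10 − 9 = 1.

1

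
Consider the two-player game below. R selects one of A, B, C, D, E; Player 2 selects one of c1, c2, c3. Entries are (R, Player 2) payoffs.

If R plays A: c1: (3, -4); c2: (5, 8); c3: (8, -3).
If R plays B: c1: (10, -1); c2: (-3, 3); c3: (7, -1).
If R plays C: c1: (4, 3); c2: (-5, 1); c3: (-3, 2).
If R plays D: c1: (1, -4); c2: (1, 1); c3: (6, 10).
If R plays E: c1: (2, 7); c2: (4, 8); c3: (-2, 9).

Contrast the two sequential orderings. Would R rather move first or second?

If R leads: Player 2's best replies are A→c2, B→c2, C→c1, D→c3, E→c3; R's induced payoffs 5, -3, 4, 6, -2; outcome (D, c3), payoffs (6, 10).
If Player 2 leads: R's best replies are c1→B, c2→A, c3→A; Player 2's induced payoffs -1, 8, -3; outcome (A, c2), payoffs (5, 8).
R gets 6 moving first and 5 moving second, so R prefers to move first.

first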